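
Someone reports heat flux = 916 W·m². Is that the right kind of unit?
No

heat flux has SI base units: kg / s^3
W·m² does NOT reduce to kg / s^3; a valid unit for heat flux would be e.g. W/m².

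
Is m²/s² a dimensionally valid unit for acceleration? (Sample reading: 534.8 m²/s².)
No

acceleration has SI base units: m / s^2
m²/s² does NOT reduce to m / s^2; a valid unit for acceleration would be e.g. m/s².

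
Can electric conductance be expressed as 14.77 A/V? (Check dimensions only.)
Yes

electric conductance has SI base units: A^2 * s^3 / (kg * m^2)
A/V reduces to the same SI base units, so it is a valid unit for electric conductance.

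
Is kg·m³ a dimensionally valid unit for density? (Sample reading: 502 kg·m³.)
No

density has SI base units: kg / m^3
kg·m³ does NOT reduce to kg / m^3; a valid unit for density would be e.g. kg/m³.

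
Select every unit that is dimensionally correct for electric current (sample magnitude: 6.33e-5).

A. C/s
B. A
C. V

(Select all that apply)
A, B

electric current has SI base units: A

Checking each option against A:
  A. C/s: ✓ matches
  B. A: ✓ matches
  C. V: ✗ does not match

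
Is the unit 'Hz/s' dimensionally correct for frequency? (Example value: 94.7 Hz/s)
No

frequency has SI base units: 1 / s
Hz/s does NOT reduce to 1 / s; a valid unit for frequency would be e.g. Hz.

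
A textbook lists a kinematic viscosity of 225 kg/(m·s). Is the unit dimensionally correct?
No

kinematic viscosity has SI base units: m^2 / s
kg/(m·s) does NOT reduce to m^2 / s; a valid unit for kinematic viscosity would be e.g. m²/s.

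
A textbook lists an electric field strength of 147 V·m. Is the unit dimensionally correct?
No

electric field strength has SI base units: kg * m / (A * s^3)
V·m does NOT reduce to kg * m / (A * s^3); a valid unit for electric field strength would be e.g. V/m.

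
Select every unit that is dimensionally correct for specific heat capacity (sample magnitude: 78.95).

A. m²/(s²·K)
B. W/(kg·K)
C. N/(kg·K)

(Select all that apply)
A

specific heat capacity has SI base units: m^2 / (s^2 * K)

Checking each option against m^2 / (s^2 * K):
  A. m²/(s²·K): ✓ matches
  B. W/(kg·K): ✗ does not match
  C. N/(kg·K): ✗ does not match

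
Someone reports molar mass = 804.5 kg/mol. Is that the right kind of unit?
Yes

molar mass has SI base units: kg / mol
kg/mol reduces to the same SI base units, so it is a valid unit for molar mass.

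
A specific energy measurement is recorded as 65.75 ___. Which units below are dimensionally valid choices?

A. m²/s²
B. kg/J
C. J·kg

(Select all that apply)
A

specific energy has SI base units: m^2 / s^2

Checking each option against m^2 / s^2:
  A. m²/s²: ✓ matches
  B. kg/J: ✗ does not match
  C. J·kg: ✗ does not match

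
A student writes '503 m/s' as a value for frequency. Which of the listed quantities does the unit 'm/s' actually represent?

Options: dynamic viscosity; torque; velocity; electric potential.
velocity

frequency should have units dimensionally equivalent to 1 / s (e.g. Hz).
The given unit 'm/s' reduces to m / s. Of the listed options, that is the dimensionality of velocity.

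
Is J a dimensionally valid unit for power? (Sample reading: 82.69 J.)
No

power has SI base units: kg * m^2 / s^3
J does NOT reduce to kg * m^2 / s^3; a valid unit for power would be e.g. W.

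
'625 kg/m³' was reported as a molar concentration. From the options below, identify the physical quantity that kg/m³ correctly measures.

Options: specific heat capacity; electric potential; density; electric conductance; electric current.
density

molar concentration should have units dimensionally equivalent to mol / m^3 (e.g. mol/m³).
The given unit 'kg/m³' reduces to kg / m^3. Of the listed options, that is the dimensionality of density.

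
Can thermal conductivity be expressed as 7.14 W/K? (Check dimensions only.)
No

thermal conductivity has SI base units: kg * m / (s^3 * K)
W/K does NOT reduce to kg * m / (s^3 * K); a valid unit for thermal conductivity would be e.g. W/(m·K).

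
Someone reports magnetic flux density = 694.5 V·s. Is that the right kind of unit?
No

magnetic flux density has SI base units: kg / (A * s^2)
V·s does NOT reduce to kg / (A * s^2); a valid unit for magnetic flux density would be e.g. T.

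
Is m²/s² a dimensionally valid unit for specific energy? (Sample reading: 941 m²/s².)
Yes

specific energy has SI base units: m^2 / s^2
m²/s² reduces to the same SI base units, so it is a valid unit for specific energy.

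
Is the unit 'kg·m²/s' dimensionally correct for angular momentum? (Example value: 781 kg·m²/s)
Yes

angular momentum has SI base units: kg * m^2 / s
kg·m²/s reduces to the same SI base units, so it is a valid unit for angular momentum.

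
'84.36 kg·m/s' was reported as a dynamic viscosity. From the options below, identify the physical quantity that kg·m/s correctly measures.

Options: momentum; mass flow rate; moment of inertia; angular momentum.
momentum

dynamic viscosity should have units dimensionally equivalent to kg / (m * s) (e.g. Pa·s).
The given unit 'kg·m/s' reduces to kg * m / s. Of the listed options, that is the dimensionality of momentum.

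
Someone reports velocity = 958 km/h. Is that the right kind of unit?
Yes

velocity has SI base units: m / s
km/h reduces to the same SI base units, so it is a valid unit for velocity.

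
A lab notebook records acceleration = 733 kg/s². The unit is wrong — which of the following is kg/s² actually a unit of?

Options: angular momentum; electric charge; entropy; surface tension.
surface tension

acceleration should have units dimensionally equivalent to m / s^2 (e.g. m/s²).
The given unit 'kg/s²' reduces to kg / s^2. Of the listed options, that is the dimensionality of surface tension.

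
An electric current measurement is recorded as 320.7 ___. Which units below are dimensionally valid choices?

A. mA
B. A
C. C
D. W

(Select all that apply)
A, B

electric current has SI base units: A

Checking each option against A:
  A. mA: ✓ matches
  B. A: ✓ matches
  C. C: ✗ does not match
  D. W: ✗ does not match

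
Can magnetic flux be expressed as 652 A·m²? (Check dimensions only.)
No

magnetic flux has SI base units: kg * m^2 / (A * s^2)
A·m² does NOT reduce to kg * m^2 / (A * s^2); a valid unit for magnetic flux would be e.g. Wb.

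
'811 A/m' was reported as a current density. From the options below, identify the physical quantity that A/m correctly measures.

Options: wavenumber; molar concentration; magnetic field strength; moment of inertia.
magnetic field strength

current density should have units dimensionally equivalent to A / m^2 (e.g. A/m²).
The given unit 'A/m' reduces to A / m. Of the listed options, that is the dimensionality of magnetic field strength.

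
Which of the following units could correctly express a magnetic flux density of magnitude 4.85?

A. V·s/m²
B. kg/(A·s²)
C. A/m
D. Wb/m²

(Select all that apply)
A, B, D

magnetic flux density has SI base units: kg / (A * s^2)

Checking each option against kg / (A * s^2):
  A. V·s/m²: ✓ matches
  B. kg/(A·s²): ✓ matches
  C. A/m: ✗ does not match
  D. Wb/m²: ✓ matches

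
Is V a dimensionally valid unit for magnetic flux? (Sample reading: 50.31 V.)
No

magnetic flux has SI base units: kg * m^2 / (A * s^2)
V does NOT reduce to kg * m^2 / (A * s^2); a valid unit for magnetic flux would be e.g. Wb.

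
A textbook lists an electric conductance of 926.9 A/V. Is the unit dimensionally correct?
Yes

electric conductance has SI base units: A^2 * s^3 / (kg * m^2)
A/V reduces to the same SI base units, so it is a valid unit for electric conductance.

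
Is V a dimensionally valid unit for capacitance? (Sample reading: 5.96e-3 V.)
No

capacitance has SI base units: A^2 * s^4 / (kg * m^2)
V does NOT reduce to A^2 * s^4 / (kg * m^2); a valid unit for capacitance would be e.g. F.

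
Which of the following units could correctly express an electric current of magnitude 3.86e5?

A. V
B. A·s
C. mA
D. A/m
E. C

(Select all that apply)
C

electric current has SI base units: A

Checking each option against A:
  A. V: ✗ does not match
  B. A·s: ✗ does not match
  C. mA: ✓ matches
  D. A/m: ✗ does not match
  E. C: ✗ does not match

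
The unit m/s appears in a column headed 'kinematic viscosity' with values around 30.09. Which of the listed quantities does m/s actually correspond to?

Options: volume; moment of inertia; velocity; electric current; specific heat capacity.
velocity

kinematic viscosity should have units dimensionally equivalent to m^2 / s (e.g. m²/s).
The given unit 'm/s' reduces to m / s. Of the listed options, that is the dimensionality of velocity.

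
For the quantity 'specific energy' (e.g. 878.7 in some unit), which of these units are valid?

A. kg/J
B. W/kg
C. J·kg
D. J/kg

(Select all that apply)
D

specific energy has SI base units: m^2 / s^2

Checking each option against m^2 / s^2:
  A. kg/J: ✗ does not match
  B. W/kg: ✗ does not match
  C. J·kg: ✗ does not match
  D. J/kg: ✓ matches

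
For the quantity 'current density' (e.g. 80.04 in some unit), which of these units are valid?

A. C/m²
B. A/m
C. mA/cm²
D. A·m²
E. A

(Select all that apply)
C

current density has SI base units: A / m^2

Checking each option against A / m^2:
  A. C/m²: ✗ does not match
  B. A/m: ✗ does not match
  C. mA/cm²: ✓ matches
  D. A·m²: ✗ does not match
  E. A: ✗ does not match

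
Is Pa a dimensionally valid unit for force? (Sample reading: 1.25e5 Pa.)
No

force has SI base units: kg * m / s^2
Pa does NOT reduce to kg * m / s^2; a valid unit for force would be e.g. N.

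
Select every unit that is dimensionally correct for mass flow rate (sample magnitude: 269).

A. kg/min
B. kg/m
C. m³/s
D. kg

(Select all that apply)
A

mass flow rate has SI base units: kg / s

Checking each option against kg / s:
  A. kg/min: ✓ matches
  B. kg/m: ✗ does not match
  C. m³/s: ✗ does not match
  D. kg: ✗ does not match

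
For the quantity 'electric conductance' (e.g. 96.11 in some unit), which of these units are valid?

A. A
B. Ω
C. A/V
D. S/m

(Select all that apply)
C

electric conductance has SI base units: A^2 * s^3 / (kg * m^2)

Checking each option against A^2 * s^3 / (kg * m^2):
  A. A: ✗ does not match
  B. Ω: ✗ does not match
  C. A/V: ✓ matches
  D. S/m: ✗ does not match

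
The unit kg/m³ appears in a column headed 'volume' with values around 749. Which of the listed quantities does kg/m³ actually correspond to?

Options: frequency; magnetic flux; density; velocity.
density

volume should have units dimensionally equivalent to m^3 (e.g. m³).
The given unit 'kg/m³' reduces to kg / m^3. Of the listed options, that is the dimensionality of density.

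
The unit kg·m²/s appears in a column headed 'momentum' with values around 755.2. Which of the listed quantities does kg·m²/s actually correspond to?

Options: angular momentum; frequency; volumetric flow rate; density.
angular momentum

momentum should have units dimensionally equivalent to kg * m / s (e.g. kg·m/s).
The given unit 'kg·m²/s' reduces to kg * m^2 / s. Of the listed options, that is the dimensionality of angular momentum.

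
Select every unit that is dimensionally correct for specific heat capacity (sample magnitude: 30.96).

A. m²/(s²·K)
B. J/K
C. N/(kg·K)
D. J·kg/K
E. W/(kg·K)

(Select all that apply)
A

specific heat capacity has SI base units: m^2 / (s^2 * K)

Checking each option against m^2 / (s^2 * K):
  A. m²/(s²·K): ✓ matches
  B. J/K: ✗ does not match
  C. N/(kg·K): ✗ does not match
  D. J·kg/K: ✗ does not match
  E. W/(kg·K): ✗ does not match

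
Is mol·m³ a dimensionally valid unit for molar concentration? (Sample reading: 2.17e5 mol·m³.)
No

molar concentration has SI base units: mol / m^3
mol·m³ does NOT reduce to mol / m^3; a valid unit for molar concentration would be e.g. mol/m³.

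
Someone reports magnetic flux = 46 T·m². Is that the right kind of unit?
Yes

magnetic flux has SI base units: kg * m^2 / (A * s^2)
T·m² reduces to the same SI base units, so it is a valid unit for magnetic flux.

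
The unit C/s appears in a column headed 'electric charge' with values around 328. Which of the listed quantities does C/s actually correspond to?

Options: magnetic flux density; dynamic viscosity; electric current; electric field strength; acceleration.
electric current

electric charge should have units dimensionally equivalent to A * s (e.g. C).
The given unit 'C/s' reduces to A. Of the listed options, that is the dimensionality of electric current.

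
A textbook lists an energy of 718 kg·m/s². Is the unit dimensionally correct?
No

energy has SI base units: kg * m^2 / s^2
kg·m/s² does NOT reduce to kg * m^2 / s^2; a valid unit for energy would be e.g. J.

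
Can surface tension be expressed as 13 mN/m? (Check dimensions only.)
Yes

surface tension has SI base units: kg / s^2
mN/m reduces to the same SI base units, so it is a valid unit for surface tension.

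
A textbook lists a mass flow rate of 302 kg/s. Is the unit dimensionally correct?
Yes

mass flow rate has SI base units: kg / s
kg/s reduces to the same SI base units, so it is a valid unit for mass flow rate.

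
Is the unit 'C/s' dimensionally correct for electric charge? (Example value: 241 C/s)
No

electric charge has SI base units: A * s
C/s does NOT reduce to A * s; a valid unit for electric charge would be e.g. C.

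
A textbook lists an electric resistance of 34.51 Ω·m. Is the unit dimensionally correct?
No

electric resistance has SI base units: kg * m^2 / (A^2 * s^3)
Ω·m does NOT reduce to kg * m^2 / (A^2 * s^3); a valid unit for electric resistance would be e.g. Ω.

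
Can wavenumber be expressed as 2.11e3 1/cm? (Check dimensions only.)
Yes

wavenumber has SI base units: 1 / m
1/cm reduces to the same SI base units, so it is a valid unit for wavenumber.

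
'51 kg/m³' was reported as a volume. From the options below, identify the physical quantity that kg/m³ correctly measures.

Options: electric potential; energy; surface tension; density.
density

volume should have units dimensionally equivalent to m^3 (e.g. m³).
The given unit 'kg/m³' reduces to kg / m^3. Of the listed options, that is the dimensionality of density.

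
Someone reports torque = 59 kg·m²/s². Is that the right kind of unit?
Yes

torque has SI base units: kg * m^2 / s^2
kg·m²/s² reduces to the same SI base units, so it is a valid unit for torque.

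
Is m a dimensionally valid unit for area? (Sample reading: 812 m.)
No

area has SI base units: m^2
m does NOT reduce to m^2; a valid unit for area would be e.g. m².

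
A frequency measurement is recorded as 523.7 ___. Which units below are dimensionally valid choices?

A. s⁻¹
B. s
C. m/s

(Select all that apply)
A

frequency has SI base units: 1 / s

Checking each option against 1 / s:
  A. s⁻¹: ✓ matches
  B. s: ✗ does not match
  C. m/s: ✗ does not match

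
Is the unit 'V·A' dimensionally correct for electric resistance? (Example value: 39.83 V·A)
No

electric resistance has SI base units: kg * m^2 / (A^2 * s^3)
V·A does NOT reduce to kg * m^2 / (A^2 * s^3); a valid unit for electric resistance would be e.g. Ω.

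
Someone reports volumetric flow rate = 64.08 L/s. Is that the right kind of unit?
Yes

volumetric flow rate has SI base units: m^3 / s
L/s reduces to the same SI base units, so it is a valid unit for volumetric flow rate.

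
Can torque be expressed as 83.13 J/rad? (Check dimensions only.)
Yes

torque has SI base units: kg * m^2 / s^2
J/rad reduces to the same SI base units, so it is a valid unit for torque.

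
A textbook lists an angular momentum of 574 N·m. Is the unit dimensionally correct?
No

angular momentum has SI base units: kg * m^2 / s
N·m does NOT reduce to kg * m^2 / s; a valid unit for angular momentum would be e.g. kg·m²/s.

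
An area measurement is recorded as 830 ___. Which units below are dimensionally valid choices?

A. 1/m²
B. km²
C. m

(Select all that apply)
B

area has SI base units: m^2

Checking each option against m^2:
  A. 1/m²: ✗ does not match
  B. km²: ✓ matches
  C. m: ✗ does not match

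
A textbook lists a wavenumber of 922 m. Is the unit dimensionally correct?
No

wavenumber has SI base units: 1 / m
m does NOT reduce to 1 / m; a valid unit for wavenumber would be e.g. 1/m.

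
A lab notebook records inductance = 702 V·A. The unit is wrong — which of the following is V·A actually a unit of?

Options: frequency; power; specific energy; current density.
power

inductance should have units dimensionally equivalent to kg * m^2 / (A^2 * s^2) (e.g. H).
The given unit 'V·A' reduces to kg * m^2 / s^3. Of the listed options, that is the dimensionality of power.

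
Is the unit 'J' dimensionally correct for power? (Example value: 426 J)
No

power has SI base units: kg * m^2 / s^3
J does NOT reduce to kg * m^2 / s^3; a valid unit for power would be e.g. W.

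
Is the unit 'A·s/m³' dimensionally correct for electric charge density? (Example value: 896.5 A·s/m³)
Yes

electric charge density has SI base units: A * s / m^3
A·s/m³ reduces to the same SI base units, so it is a valid unit for electric charge density.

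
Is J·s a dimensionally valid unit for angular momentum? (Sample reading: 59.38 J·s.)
Yes

angular momentum has SI base units: kg * m^2 / s
J·s reduces to the same SI base units, so it is a valid unit for angular momentum.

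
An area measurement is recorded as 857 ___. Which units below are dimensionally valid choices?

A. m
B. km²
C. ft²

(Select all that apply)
B, C

area has SI base units: m^2

Checking each option against m^2:
  A. m: ✗ does not match
  B. km²: ✓ matches
  C. ft²: ✓ matches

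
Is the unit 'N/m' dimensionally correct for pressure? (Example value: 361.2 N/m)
No

pressure has SI base units: kg / (m * s^2)
N/m does NOT reduce to kg / (m * s^2); a valid unit for pressure would be e.g. Pa.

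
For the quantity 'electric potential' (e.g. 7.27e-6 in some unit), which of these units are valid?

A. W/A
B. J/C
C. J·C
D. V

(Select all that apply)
A, B, D

electric potential has SI base units: kg * m^2 / (A * s^3)

Checking each option against kg * m^2 / (A * s^3):
  A. W/A: ✓ matches
  B. J/C: ✓ matches
  C. J·C: ✗ does not match
  D. V: ✓ matches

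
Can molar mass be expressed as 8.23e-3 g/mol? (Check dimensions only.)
Yes

molar mass has SI base units: kg / mol
g/mol reduces to the same SI base units, so it is a valid unit for molar mass.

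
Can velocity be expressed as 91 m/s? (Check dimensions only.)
Yes

velocity has SI base units: m / s
m/s reduces to the same SI base units, so it is a valid unit for velocity.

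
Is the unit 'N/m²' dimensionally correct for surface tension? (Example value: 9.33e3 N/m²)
No

surface tension has SI base units: kg / s^2
N/m² does NOT reduce to kg / s^2; a valid unit for surface tension would be e.g. N/m.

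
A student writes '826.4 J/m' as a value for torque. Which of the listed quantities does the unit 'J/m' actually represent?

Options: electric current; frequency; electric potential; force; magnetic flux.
force

torque should have units dimensionally equivalent to kg * m^2 / s^2 (e.g. N·m).
The given unit 'J/m' reduces to kg * m / s^2. Of the listed options, that is the dimensionality of force.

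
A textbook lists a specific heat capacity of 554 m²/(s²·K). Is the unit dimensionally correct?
Yes

specific heat capacity has SI base units: m^2 / (s^2 * K)
m²/(s²·K) reduces to the same SI base units, so it is a valid unit for specific heat capacity.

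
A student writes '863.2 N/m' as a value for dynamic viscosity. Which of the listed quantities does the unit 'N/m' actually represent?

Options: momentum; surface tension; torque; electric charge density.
surface tension

dynamic viscosity should have units dimensionally equivalent to kg / (m * s) (e.g. Pa·s).
The given unit 'N/m' reduces to kg / s^2. Of the listed options, that is the dimensionality of surface tension.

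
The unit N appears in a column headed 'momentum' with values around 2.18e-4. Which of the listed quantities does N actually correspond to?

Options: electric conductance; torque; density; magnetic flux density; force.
force

momentum should have units dimensionally equivalent to kg * m / s (e.g. kg·m/s).
The given unit 'N' reduces to kg * m / s^2. Of the listed options, that is the dimensionality of force.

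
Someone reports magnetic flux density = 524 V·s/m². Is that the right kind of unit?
Yes

magnetic flux density has SI base units: kg / (A * s^2)
V·s/m² reduces to the same SI base units, so it is a valid unit for magnetic flux density.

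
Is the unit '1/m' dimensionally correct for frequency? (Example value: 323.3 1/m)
No

frequency has SI base units: 1 / s
1/m does NOT reduce to 1 / s; a valid unit for frequency would be e.g. Hz.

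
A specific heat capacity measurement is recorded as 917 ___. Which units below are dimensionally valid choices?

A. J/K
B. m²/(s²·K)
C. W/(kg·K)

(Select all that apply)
B

specific heat capacity has SI base units: m^2 / (s^2 * K)

Checking each option against m^2 / (s^2 * K):
  A. J/K: ✗ does not match
  B. m²/(s²·K): ✓ matches
  C. W/(kg·K): ✗ does not match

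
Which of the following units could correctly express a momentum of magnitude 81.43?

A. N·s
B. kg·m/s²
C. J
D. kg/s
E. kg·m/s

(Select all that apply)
A, E

momentum has SI base units: kg * m / s

Checking each option against kg * m / s:
  A. N·s: ✓ matches
  B. kg·m/s²: ✗ does not match
  C. J: ✗ does not match
  D. kg/s: ✗ does not match
  E. kg·m/s: ✓ matches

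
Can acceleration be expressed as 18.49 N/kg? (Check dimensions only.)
Yes

acceleration has SI base units: m / s^2
N/kg reduces to the same SI base units, so it is a valid unit for acceleration.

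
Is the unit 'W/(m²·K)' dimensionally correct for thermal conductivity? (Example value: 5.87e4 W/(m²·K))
No

thermal conductivity has SI base units: kg * m / (s^3 * K)
W/(m²·K) does NOT reduce to kg * m / (s^3 * K); a valid unit for thermal conductivity would be e.g. W/(m·K).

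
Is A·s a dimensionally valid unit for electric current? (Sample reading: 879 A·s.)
No

electric current has SI base units: A
A·s does NOT reduce to A; a valid unit for electric current would be e.g. A.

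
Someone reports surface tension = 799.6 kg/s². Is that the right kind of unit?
Yes

surface tension has SI base units: kg / s^2
kg/s² reduces to the same SI base units, so it is a valid unit for surface tension.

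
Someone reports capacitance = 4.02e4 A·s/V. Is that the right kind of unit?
Yes

capacitance has SI base units: A^2 * s^4 / (kg * m^2)
A·s/V reduces to the same SI base units, so it is a valid unit for capacitance.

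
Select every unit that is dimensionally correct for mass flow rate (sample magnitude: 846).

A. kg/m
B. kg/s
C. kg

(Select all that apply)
B

mass flow rate has SI base units: kg / s

Checking each option against kg / s:
  A. kg/m: ✗ does not match
  B. kg/s: ✓ matches
  C. kg: ✗ does not match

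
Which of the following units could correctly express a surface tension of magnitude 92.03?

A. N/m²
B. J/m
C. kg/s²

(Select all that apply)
C

surface tension has SI base units: kg / s^2

Checking each option against kg / s^2:
  A. N/m²: ✗ does not match
  B. J/m: ✗ does not match
  C. kg/s²: ✓ matches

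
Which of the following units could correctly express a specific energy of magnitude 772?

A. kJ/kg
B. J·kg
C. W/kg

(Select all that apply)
A

specific energy has SI base units: m^2 / s^2

Checking each option against m^2 / s^2:
  A. kJ/kg: ✓ matches
  B. J·kg: ✗ does not match
  C. W/kg: ✗ does not match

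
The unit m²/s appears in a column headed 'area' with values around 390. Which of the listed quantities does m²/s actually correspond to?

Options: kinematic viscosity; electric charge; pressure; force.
kinematic viscosity

area should have units dimensionally equivalent to m^2 (e.g. m²).
The given unit 'm²/s' reduces to m^2 / s. Of the listed options, that is the dimensionality of kinematic viscosity.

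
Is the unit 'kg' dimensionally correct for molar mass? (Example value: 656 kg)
No

molar mass has SI base units: kg / mol
kg does NOT reduce to kg / mol; a valid unit for molar mass would be e.g. kg/mol.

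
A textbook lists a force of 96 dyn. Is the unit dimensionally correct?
Yes

force has SI base units: kg * m / s^2
dyn reduces to the same SI base units, so it is a valid unit for force.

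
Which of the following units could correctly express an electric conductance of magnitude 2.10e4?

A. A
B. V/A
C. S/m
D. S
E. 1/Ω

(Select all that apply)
D, E

electric conductance has SI base units: A^2 * s^3 / (kg * m^2)

Checking each option against A^2 * s^3 / (kg * m^2):
  A. A: ✗ does not match
  B. V/A: ✗ does not match
  C. S/m: ✗ does not match
  D. S: ✓ matches
  E. 1/Ω: ✓ matches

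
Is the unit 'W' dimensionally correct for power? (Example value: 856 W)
Yes

power has SI base units: kg * m^2 / s^3
W reduces to the same SI base units, so it is a valid unit for power.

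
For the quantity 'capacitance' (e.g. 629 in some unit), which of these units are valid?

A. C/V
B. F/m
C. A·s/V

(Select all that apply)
A, C

capacitance has SI base units: A^2 * s^4 / (kg * m^2)

Checking each option against A^2 * s^4 / (kg * m^2):
  A. C/V: ✓ matches
  B. F/m: ✗ does not match
  C. A·s/V: ✓ matches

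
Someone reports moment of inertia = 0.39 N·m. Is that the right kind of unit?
No

moment of inertia has SI base units: kg * m^2
N·m does NOT reduce to kg * m^2; a valid unit for moment of inertia would be e.g. kg·m².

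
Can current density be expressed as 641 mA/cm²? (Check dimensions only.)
Yes

current density has SI base units: A / m^2
mA/cm² reduces to the same SI base units, so it is a valid unit for current density.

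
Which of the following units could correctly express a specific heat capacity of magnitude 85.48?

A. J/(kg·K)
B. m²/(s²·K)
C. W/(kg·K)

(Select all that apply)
A, B

specific heat capacity has SI base units: m^2 / (s^2 * K)

Checking each option against m^2 / (s^2 * K):
  A. J/(kg·K): ✓ matches
  B. m²/(s²·K): ✓ matches
  C. W/(kg·K): ✗ does not match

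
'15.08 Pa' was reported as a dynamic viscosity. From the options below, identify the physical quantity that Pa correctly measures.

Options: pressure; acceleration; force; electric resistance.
pressure

dynamic viscosity should have units dimensionally equivalent to kg / (m * s) (e.g. Pa·s).
The given unit 'Pa' reduces to kg / (m * s^2). Of the listed options, that is the dimensionality of pressure.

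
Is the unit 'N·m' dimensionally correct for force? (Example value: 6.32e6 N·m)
No

force has SI base units: kg * m / s^2
N·m does NOT reduce to kg * m / s^2; a valid unit for force would be e.g. N.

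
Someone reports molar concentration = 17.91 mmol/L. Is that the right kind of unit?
Yes

molar concentration has SI base units: mol / m^3
mmol/L reduces to the same SI base units, so it is a valid unit for molar concentration.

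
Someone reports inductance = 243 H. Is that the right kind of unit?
Yes

inductance has SI base units: kg * m^2 / (A^2 * s^2)
H reduces to the same SI base units, so it is a valid unit for inductance.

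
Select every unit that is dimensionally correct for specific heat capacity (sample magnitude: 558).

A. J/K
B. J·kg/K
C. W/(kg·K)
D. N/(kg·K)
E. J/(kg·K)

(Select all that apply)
E

specific heat capacity has SI base units: m^2 / (s^2 * K)

Checking each option against m^2 / (s^2 * K):
  A. J/K: ✗ does not match
  B. J·kg/K: ✗ does not match
  C. W/(kg·K): ✗ does not match
  D. N/(kg·K): ✗ does not match
  E. J/(kg·K): ✓ matches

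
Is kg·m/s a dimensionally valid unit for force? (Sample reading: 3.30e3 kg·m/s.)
No

force has SI base units: kg * m / s^2
kg·m/s does NOT reduce to kg * m / s^2; a valid unit for force would be e.g. N.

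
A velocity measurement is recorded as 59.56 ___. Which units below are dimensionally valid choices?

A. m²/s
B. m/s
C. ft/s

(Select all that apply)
B, C

velocity has SI base units: m / s

Checking each option against m / s:
  A. m²/s: ✗ does not match
  B. m/s: ✓ matches
  C. ft/s: ✓ matches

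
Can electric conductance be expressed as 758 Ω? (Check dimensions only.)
No

electric conductance has SI base units: A^2 * s^3 / (kg * m^2)
Ω does NOT reduce to A^2 * s^3 / (kg * m^2); a valid unit for electric conductance would be e.g. S.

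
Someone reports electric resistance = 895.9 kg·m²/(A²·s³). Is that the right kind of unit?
Yes

electric resistance has SI base units: kg * m^2 / (A^2 * s^3)
kg·m²/(A²·s³) reduces to the same SI base units, so it is a valid unit for electric resistance.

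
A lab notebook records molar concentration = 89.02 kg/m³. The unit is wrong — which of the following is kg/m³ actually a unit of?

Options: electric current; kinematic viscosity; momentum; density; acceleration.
density

molar concentration should have units dimensionally equivalent to mol / m^3 (e.g. mol/m³).
The given unit 'kg/m³' reduces to kg / m^3. Of the listed options, that is the dimensionality of density.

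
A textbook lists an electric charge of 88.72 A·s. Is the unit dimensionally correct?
Yes

electric charge has SI base units: A * s
A·s reduces to the same SI base units, so it is a valid unit for electric charge.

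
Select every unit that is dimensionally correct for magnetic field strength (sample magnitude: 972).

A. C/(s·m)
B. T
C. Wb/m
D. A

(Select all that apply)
A

magnetic field strength has SI base units: A / m

Checking each option against A / m:
  A. C/(s·m): ✓ matches
  B. T: ✗ does not match
  C. Wb/m: ✗ does not match
  D. A: ✗ does not match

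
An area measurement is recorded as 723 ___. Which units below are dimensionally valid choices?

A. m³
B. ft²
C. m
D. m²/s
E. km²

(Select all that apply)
B, E

area has SI base units: m^2

Checking each option against m^2:
  A. m³: ✗ does not match
  B. ft²: ✓ matches
  C. m: ✗ does not match
  D. m²/s: ✗ does not match
  E. km²: ✓ matches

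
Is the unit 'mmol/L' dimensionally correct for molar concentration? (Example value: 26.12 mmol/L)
Yes

molar concentration has SI base units: mol / m^3
mmol/L reduces to the same SI base units, so it is a valid unit for molar concentration.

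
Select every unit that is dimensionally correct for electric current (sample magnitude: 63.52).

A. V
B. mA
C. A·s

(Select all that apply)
B

electric current has SI base units: A

Checking each option against A:
  A. V: ✗ does not match
  B. mA: ✓ matches
  C. A·s: ✗ does not match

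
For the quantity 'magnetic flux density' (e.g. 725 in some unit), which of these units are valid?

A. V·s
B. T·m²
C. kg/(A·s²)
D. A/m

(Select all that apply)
C

magnetic flux density has SI base units: kg / (A * s^2)

Checking each option against kg / (A * s^2):
  A. V·s: ✗ does not match
  B. T·m²: ✗ does not match
  C. kg/(A·s²): ✓ matches
  D. A/m: ✗ does not match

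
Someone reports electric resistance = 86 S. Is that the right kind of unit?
No

electric resistance has SI base units: kg * m^2 / (A^2 * s^3)
S does NOT reduce to kg * m^2 / (A^2 * s^3); a valid unit for electric resistance would be e.g. Ω.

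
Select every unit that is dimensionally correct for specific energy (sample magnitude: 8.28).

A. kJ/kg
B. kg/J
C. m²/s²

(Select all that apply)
A, C

specific energy has SI base units: m^2 / s^2

Checking each option against m^2 / s^2:
  A. kJ/kg: ✓ matches
  B. kg/J: ✗ does not match
  C. m²/s²: ✓ matches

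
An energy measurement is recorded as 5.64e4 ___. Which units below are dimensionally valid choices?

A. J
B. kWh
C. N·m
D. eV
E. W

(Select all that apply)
A, B, C, D

energy has SI base units: kg * m^2 / s^2

Checking each option against kg * m^2 / s^2:
  A. J: ✓ matches
  B. kWh: ✓ matches
  C. N·m: ✓ matches
  D. eV: ✓ matches
  E. W: ✗ does not match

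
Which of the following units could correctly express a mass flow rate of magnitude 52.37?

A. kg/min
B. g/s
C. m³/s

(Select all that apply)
A, B

mass flow rate has SI base units: kg / s

Checking each option against kg / s:
  A. kg/min: ✓ matches
  B. g/s: ✓ matches
  C. m³/s: ✗ does not match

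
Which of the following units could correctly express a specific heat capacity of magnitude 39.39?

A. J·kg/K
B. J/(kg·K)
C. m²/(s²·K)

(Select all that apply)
B, C

specific heat capacity has SI base units: m^2 / (s^2 * K)

Checking each option against m^2 / (s^2 * K):
  A. J·kg/K: ✗ does not match
  B. J/(kg·K): ✓ matches
  C. m²/(s²·K): ✓ matches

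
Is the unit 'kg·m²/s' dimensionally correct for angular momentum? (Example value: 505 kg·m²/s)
Yes

angular momentum has SI base units: kg * m^2 / s
kg·m²/s reduces to the same SI base units, so it is a valid unit for angular momentum.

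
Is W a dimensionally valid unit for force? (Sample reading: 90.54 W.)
No

force has SI base units: kg * m / s^2
W does NOT reduce to kg * m / s^2; a valid unit for force would be e.g. N.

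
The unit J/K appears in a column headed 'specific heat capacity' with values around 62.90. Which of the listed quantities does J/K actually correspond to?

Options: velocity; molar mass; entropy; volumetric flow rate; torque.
entropy

specific heat capacity should have units dimensionally equivalent to m^2 / (s^2 * K) (e.g. J/(kg·K)).
The given unit 'J/K' reduces to kg * m^2 / (s^2 * K). Of the listed options, that is the dimensionality of entropy.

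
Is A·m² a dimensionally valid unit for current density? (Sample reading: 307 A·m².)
No

current density has SI base units: A / m^2
A·m² does NOT reduce to A / m^2; a valid unit for current density would be e.g. A/m².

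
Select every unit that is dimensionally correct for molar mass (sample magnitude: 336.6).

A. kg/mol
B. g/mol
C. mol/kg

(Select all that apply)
A, B

molar mass has SI base units: kg / mol

Checking each option against kg / mol:
  A. kg/mol: ✓ matches
  B. g/mol: ✓ matches
  C. mol/kg: ✗ does not match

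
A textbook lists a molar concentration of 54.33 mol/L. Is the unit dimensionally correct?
Yes

molar concentration has SI base units: mol / m^3
mol/L reduces to the same SI base units, so it is a valid unit for molar concentration.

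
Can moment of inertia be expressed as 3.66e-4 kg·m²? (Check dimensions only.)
Yes

moment of inertia has SI base units: kg * m^2
kg·m² reduces to the same SI base units, so it is a valid unit for moment of inertia.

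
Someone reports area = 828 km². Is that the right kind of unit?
Yes

area has SI base units: m^2
km² reduces to the same SI base units, so it is a valid unit for area.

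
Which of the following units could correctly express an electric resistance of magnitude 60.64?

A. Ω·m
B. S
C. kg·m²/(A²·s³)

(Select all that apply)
C

electric resistance has SI base units: kg * m^2 / (A^2 * s^3)

Checking each option against kg * m^2 / (A^2 * s^3):
  A. Ω·m: ✗ does not match
  B. S: ✗ does not match
  C. kg·m²/(A²·s³): ✓ matches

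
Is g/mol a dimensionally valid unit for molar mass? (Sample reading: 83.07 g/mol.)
Yes

molar mass has SI base units: kg / mol
g/mol reduces to the same SI base units, so it is a valid unit for molar mass.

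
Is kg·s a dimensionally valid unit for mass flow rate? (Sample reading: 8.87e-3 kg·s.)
No

mass flow rate has SI base units: kg / s
kg·s does NOT reduce to kg / s; a valid unit for mass flow rate would be e.g. kg/s.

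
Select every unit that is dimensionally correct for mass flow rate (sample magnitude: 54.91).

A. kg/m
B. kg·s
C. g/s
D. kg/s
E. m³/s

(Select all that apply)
C, D

mass flow rate has SI base units: kg / s

Checking each option against kg / s:
  A. kg/m: ✗ does not match
  B. kg·s: ✗ does not match
  C. g/s: ✓ matches
  D. kg/s: ✓ matches
  E. m³/s: ✗ does not match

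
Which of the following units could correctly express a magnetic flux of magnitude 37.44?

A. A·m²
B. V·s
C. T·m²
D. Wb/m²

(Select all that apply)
B, C

magnetic flux has SI base units: kg * m^2 / (A * s^2)

Checking each option against kg * m^2 / (A * s^2):
  A. A·m²: ✗ does not match
  B. V·s: ✓ matches
  C. T·m²: ✓ matches
  D. Wb/m²: ✗ does not match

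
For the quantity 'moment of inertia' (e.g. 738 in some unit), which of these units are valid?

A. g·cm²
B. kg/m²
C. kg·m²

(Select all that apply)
A, C

moment of inertia has SI base units: kg * m^2

Checking each option against kg * m^2:
  A. g·cm²: ✓ matches
  B. kg/m²: ✗ does not match
  C. kg·m²: ✓ matches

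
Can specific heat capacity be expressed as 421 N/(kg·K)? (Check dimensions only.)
No

specific heat capacity has SI base units: m^2 / (s^2 * K)
N/(kg·K) does NOT reduce to m^2 / (s^2 * K); a valid unit for specific heat capacity would be e.g. J/(kg·K).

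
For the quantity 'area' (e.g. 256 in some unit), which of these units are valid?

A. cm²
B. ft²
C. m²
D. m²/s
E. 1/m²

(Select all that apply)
A, B, C

area has SI base units: m^2

Checking each option against m^2:
  A. cm²: ✓ matches
  B. ft²: ✓ matches
  C. m²: ✓ matches
  D. m²/s: ✗ does not match
  E. 1/m²: ✗ does not match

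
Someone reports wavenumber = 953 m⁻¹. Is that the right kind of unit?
Yes

wavenumber has SI base units: 1 / m
m⁻¹ reduces to the same SI base units, so it is a valid unit for wavenumber.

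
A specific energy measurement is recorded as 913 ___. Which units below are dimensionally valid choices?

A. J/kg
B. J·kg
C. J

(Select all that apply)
A

specific energy has SI base units: m^2 / s^2

Checking each option against m^2 / s^2:
  A. J/kg: ✓ matches
  B. J·kg: ✗ does not match
  C. J: ✗ does not match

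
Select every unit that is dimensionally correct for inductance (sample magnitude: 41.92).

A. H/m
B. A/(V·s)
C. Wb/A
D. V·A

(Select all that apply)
C

inductance has SI base units: kg * m^2 / (A^2 * s^2)

Checking each option against kg * m^2 / (A^2 * s^2):
  A. H/m: ✗ does not match
  B. A/(V·s): ✗ does not match
  C. Wb/A: ✓ matches
  D. V·A: ✗ does not match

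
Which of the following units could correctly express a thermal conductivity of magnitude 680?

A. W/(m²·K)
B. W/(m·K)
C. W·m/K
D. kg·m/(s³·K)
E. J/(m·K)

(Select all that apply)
B, D

thermal conductivity has SI base units: kg * m / (s^3 * K)

Checking each option against kg * m / (s^3 * K):
  A. W/(m²·K): ✗ does not match
  B. W/(m·K): ✓ matches
  C. W·m/K: ✗ does not match
  D. kg·m/(s³·K): ✓ matches
  E. J/(m·K): ✗ does not match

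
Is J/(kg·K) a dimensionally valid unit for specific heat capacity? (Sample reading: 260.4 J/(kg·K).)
Yes

specific heat capacity has SI base units: m^2 / (s^2 * K)
J/(kg·K) reduces to the same SI base units, so it is a valid unit for specific heat capacity.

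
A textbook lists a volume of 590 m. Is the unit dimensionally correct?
No

volume has SI base units: m^3
m does NOT reduce to m^3; a valid unit for volume would be e.g. m³.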